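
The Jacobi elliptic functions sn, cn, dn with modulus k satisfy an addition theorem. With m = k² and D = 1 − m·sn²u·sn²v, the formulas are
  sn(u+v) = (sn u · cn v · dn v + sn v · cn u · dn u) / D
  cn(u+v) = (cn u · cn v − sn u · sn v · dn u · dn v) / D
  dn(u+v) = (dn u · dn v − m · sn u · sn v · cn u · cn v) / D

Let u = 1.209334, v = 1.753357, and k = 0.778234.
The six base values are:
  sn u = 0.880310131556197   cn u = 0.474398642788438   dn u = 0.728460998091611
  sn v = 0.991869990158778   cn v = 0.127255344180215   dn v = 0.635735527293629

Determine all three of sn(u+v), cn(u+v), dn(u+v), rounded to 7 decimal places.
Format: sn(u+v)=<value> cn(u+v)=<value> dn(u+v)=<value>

m = k² = 0.605648158756
D = 1 − m·sn²u·sn²v = 0.5382559554594373
sn(u+v) = (sn u·cn v·dn v + sn v·cn u·dn u)/D = 0.413989076636102/0.5382559554594373 = 0.7691305083335952
cn(u+v) = (cn u·cn v − sn u·sn v·dn u·dn v)/D = -0.3439949389359376/0.5382559554594373 = -0.6390917470524131
dn(u+v) = (dn u·dn v − m·sn u·sn v·cn u·cn v)/D = 0.4311835798234376/0.5382559554594373 = 0.8010753535562719

sn(u+v)=0.7691305 cn(u+v)=-0.6390917 dn(u+v)=0.8010754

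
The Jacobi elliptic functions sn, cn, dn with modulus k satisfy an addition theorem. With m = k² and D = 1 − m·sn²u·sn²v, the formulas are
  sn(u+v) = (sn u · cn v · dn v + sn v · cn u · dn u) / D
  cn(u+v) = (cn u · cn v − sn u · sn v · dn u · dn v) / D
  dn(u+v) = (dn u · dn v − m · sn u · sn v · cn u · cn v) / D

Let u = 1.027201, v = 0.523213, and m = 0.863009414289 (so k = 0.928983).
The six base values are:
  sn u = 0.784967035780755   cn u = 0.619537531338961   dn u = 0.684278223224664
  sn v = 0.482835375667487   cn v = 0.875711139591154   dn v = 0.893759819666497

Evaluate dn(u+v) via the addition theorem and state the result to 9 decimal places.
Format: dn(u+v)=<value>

m = k² = 0.863009414289
D = 1 − m·sn²u·sn²v = 0.8760300187910522
dn(u+v) = (dn u·dn v − m·sn u·sn v·cn u·cn v)/D = 0.4341228117041453/0.8760300187910522 = 0.4955570042031754

dn(u+v)=0.495557004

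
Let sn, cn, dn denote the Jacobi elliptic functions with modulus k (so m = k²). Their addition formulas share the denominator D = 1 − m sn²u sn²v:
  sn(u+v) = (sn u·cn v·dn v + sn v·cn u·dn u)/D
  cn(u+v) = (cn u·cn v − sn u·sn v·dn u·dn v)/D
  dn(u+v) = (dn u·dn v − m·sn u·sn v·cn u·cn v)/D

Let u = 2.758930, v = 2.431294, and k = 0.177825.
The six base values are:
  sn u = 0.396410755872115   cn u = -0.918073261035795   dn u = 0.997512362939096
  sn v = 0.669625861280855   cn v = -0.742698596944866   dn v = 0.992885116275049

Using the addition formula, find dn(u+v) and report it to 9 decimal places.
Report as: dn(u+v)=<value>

dn(u+v)=0.986890713

m = k² = 0.031621730625
D = 1 − m·sn²u·sn²v = 0.9977718679268463
dn(u+v) = (dn u·dn v − m·sn u·sn v·cn u·cn v)/D = 0.9846917899874946/0.9977718679268463 = 0.9868907128374653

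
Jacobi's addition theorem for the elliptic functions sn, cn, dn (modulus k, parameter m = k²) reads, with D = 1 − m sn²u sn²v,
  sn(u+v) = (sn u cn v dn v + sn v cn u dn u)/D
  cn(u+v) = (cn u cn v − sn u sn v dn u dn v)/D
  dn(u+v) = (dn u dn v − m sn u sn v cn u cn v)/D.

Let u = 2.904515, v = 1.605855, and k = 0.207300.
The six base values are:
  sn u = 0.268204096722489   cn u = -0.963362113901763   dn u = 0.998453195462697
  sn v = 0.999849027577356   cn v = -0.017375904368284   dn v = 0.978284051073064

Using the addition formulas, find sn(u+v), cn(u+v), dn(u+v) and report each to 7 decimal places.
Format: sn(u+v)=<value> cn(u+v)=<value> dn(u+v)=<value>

m = k² = 0.04297329
D = 1 − m·sn²u·sn²v = 0.9969097168360922
sn(u+v) = (sn u·cn v·dn v + sn v·cn u·dn u)/D = -0.9662858510133268/0.9969097168360922 = -0.9692812044003776
cn(u+v) = (cn u·cn v − sn u·sn v·dn u·dn v)/D = -0.2451951012024266/0.9969097168360922 = -0.2459551723305558
dn(u+v) = (dn u·dn v − m·sn u·sn v·cn u·cn v)/D = 0.9765779354459059/0.9969097168360922 = 0.979605192880742

sn(u+v)=-0.9692812 cn(u+v)=-0.2459552 dn(u+v)=0.9796052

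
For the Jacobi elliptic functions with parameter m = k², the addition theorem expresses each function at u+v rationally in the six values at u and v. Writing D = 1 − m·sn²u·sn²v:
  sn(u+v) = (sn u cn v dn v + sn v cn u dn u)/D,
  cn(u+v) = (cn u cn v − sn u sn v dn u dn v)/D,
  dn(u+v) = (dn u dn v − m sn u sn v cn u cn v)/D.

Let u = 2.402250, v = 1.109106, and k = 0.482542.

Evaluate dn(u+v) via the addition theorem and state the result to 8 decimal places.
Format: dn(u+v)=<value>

dn(u+v)=0.99711156

sn u = 0.7975167653732029, cn u = -0.6032967834728307, dn u = 0.9229852463273534
sn v = 0.8761599932566995, cn v = 0.4820204002077302, dn v = 0.9062304856810669
m = k² = 0.232846781764
D = 1 − m·sn²u·sn²v = 0.8863114518324597
dn(u+v) = (dn u·dn v − m·sn u·sn v·cn u·cn v)/D = 0.8837513945739122/0.8863114518324597 = 0.9971115602159326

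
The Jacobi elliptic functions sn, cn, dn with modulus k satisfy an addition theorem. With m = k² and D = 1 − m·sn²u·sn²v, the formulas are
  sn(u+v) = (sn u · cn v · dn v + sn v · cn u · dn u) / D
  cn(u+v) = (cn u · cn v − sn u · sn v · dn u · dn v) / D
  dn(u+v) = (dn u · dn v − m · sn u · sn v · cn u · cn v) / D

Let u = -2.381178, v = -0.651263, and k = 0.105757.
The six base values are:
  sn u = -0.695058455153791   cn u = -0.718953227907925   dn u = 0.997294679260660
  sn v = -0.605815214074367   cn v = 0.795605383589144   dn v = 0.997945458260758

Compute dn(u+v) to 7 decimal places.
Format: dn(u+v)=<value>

m = k² = 0.011184543049
D = 1 − m·sn²u·sn²v = 0.9980169153247771
dn(u+v) = (dn u·dn v − m·sn u·sn v·cn u·cn v)/D = 0.9979395748290791/0.9980169153247771 = 0.9999225058267946

dn(u+v)=0.9999225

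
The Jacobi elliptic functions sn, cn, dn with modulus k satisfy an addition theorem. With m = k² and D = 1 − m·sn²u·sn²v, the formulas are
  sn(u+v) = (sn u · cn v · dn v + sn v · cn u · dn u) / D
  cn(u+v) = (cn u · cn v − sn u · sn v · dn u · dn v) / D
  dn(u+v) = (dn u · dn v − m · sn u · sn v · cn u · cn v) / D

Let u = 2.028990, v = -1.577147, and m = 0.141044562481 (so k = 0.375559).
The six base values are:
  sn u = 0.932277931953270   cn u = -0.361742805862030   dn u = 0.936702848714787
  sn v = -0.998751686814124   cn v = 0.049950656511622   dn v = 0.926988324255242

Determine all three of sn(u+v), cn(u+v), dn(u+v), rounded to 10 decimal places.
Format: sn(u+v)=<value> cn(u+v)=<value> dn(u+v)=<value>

m = k² = 0.141044562481
D = 1 − m·sn²u·sn²v = 0.8777180916310584
sn(u+v) = (sn u·cn v·dn v + sn v·cn u·dn u)/D = 0.3815904261470935/0.8777180916310584 = 0.4347528321285781
cn(u+v) = (cn u·cn v − sn u·sn v·dn u·dn v)/D = 0.790428867798581/0.8777180916310584 = 0.9005498181423282
dn(u+v) = (dn u·dn v − m·sn u·sn v·cn u·cn v)/D = 0.8659395896127127/0.8777180916310584 = 0.9865805409155259

sn(u+v)=0.4347528321 cn(u+v)=0.9005498181 dn(u+v)=0.9865805409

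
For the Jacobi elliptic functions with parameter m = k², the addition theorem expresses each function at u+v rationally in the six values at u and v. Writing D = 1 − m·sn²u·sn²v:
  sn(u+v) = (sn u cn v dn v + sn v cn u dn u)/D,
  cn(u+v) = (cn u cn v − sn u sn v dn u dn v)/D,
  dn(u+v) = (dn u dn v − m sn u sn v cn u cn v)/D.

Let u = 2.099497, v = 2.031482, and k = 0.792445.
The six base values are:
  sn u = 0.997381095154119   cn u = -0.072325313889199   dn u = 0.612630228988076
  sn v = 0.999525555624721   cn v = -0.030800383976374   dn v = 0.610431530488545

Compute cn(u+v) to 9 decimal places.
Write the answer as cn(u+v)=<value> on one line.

cn(u+v)=-0.985838031

m = k² = 0.627969078025
D = 1 − m·sn²u·sn²v = 0.3759084126675836
cn(u+v) = (cn u·cn v − sn u·sn v·dn u·dn v)/D = -0.3705848094093041/0.3759084126675836 = -0.9858380310765027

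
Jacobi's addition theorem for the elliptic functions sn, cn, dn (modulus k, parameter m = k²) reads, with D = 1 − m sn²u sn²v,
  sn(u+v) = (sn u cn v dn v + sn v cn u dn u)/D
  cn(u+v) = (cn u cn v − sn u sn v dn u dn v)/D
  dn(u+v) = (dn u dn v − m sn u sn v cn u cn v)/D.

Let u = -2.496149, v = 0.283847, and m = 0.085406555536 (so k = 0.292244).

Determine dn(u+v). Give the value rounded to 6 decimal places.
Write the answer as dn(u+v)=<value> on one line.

sn u = -0.6527746530162254, cn u = -0.7575521449903937, dn u = 0.9816348644698013
sn v = 0.2797433509254747, cn v = 0.9600748187578855, dn v = 0.9966525951142049
m = k² = 0.085406555536
D = 1 − m·sn²u·sn²v = 0.9971520174904667
dn(u+v) = (dn u·dn v − m·sn u·sn v·cn u·cn v)/D = 0.9670058321815323/0.9971520174904667 = 0.9697677136683699

dn(u+v)=0.969768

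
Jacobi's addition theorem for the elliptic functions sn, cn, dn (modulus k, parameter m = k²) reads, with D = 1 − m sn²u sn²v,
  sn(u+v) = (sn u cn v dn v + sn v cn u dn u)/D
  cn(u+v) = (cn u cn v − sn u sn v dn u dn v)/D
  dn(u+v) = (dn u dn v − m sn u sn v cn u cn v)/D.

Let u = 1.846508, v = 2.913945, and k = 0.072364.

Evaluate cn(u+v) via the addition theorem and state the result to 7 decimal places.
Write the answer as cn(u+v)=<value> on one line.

sn u = 0.9629800211098833, cn u = -0.2695727711457682, dn u = 0.9975690395930826
sn v = 0.2296926111229889, cn v = -0.973263224618861, dn v = 0.9998618537237439
m = k² = 0.005236548496
D = 1 − m·sn²u·sn²v = 0.9997438031808554
cn(u+v) = (cn u·cn v − sn u·sn v·dn u·dn v)/D = 0.0417440538793986/0.9997438031808554 = 0.04175475131386939

cn(u+v)=0.0417548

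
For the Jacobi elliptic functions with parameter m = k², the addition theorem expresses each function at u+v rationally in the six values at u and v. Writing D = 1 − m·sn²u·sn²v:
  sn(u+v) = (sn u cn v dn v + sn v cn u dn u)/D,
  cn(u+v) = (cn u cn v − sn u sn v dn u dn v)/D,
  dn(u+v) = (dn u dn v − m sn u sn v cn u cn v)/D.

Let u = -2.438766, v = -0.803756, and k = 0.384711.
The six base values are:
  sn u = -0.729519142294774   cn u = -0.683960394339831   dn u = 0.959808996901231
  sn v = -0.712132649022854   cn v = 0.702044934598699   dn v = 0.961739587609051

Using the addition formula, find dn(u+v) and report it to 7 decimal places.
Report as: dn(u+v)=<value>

m = k² = 0.148002553521
D = 1 − m·sn²u·sn²v = 0.9600548195747185
dn(u+v) = (dn u·dn v − m·sn u·sn v·cn u·cn v)/D = 0.9600063912932722/0.9600548195747185 = 0.9999495567539907

dn(u+v)=0.9999496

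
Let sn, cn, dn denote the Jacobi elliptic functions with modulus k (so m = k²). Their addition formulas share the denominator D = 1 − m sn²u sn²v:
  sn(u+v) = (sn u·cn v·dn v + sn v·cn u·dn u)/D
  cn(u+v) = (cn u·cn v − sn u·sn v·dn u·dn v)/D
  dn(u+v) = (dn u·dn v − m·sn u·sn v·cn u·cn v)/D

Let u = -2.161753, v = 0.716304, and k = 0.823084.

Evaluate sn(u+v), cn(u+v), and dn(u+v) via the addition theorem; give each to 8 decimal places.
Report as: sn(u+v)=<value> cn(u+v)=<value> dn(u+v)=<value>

sn(u+v)=-0.93828848 cn(u+v)=0.34585362 dn(u+v)=0.63526986

sn u = -0.9977357791458383, cn u = -0.06725559465388032, dn u = 0.5706111870805493
sn v = 0.6282131299148914, cn v = 0.7780412992910697, dn v = 0.8559418000014981
m = k² = 0.677467271056
D = 1 − m·sn²u·sn²v = 0.7338457349337752
sn(u+v) = (sn u·cn v·dn v + sn v·cn u·dn u)/D = -0.6885590003568149/0.7338457349337752 = -0.9382884815961394
cn(u+v) = (cn u·cn v − sn u·sn v·dn u·dn v)/D = 0.2538032027144583/0.7338457349337752 = 0.3458536183185181
dn(u+v) = (dn u·dn v − m·sn u·sn v·cn u·cn v)/D = 0.4661900746646155/0.7338457349337752 = 0.635269856418374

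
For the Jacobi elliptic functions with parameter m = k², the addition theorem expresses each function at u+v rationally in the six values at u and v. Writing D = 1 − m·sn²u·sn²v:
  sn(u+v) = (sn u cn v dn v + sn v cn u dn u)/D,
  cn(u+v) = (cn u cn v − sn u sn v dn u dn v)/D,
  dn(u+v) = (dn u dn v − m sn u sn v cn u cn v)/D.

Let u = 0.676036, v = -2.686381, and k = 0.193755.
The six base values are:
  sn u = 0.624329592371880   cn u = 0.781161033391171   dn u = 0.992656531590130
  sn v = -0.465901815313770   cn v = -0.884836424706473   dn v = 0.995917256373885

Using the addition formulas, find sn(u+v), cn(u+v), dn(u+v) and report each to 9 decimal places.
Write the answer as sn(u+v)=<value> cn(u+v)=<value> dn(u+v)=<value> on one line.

sn(u+v)=-0.914350123 cn(u+v)=-0.404924503 dn(u+v)=0.984182080

m = k² = 0.037541000025
D = 1 − m·sn²u·sn²v = 0.9968236929154561
sn(u+v) = (sn u·cn v·dn v + sn v·cn u·dn u)/D = -0.9114458657898611/0.9968236929154561 = -0.914350122561908
cn(u+v) = (cn u·cn v − sn u·sn v·dn u·dn v)/D = -0.403638338729336/0.9968236929154561 = -0.4049245032978664
dn(u+v) = (dn u·dn v − m·sn u·sn v·cn u·cn v)/D = 0.9810560156921055/0.9968236929154561 = 0.9841820802059448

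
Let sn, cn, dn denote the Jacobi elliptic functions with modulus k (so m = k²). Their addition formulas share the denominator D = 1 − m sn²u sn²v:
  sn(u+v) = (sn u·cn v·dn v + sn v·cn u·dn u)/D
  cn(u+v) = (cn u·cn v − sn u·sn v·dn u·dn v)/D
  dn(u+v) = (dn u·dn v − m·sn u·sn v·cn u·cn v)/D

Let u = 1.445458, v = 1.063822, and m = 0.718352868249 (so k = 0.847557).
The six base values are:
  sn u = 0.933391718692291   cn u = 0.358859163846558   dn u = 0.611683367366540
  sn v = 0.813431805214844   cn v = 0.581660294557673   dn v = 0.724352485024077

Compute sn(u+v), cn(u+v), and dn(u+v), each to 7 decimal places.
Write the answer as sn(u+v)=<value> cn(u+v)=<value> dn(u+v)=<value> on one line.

m = k² = 0.718352868249
D = 1 − m·sn²u·sn²v = 0.5858973444051042
sn(u+v) = (sn u·cn v·dn v + sn v·cn u·dn u)/D = 0.5718181436905947/0.5858973444051042 = 0.9759698506078655
cn(u+v) = (cn u·cn v − sn u·sn v·dn u·dn v)/D = -0.1276703126306023/0.5858973444051042 = -0.2179056004430834
dn(u+v) = (dn u·dn v − m·sn u·sn v·cn u·cn v)/D = 0.3292287325071914/0.5858973444051042 = 0.5619222132530342

sn(u+v)=0.9759699 cn(u+v)=-0.2179056 dn(u+v)=0.5619222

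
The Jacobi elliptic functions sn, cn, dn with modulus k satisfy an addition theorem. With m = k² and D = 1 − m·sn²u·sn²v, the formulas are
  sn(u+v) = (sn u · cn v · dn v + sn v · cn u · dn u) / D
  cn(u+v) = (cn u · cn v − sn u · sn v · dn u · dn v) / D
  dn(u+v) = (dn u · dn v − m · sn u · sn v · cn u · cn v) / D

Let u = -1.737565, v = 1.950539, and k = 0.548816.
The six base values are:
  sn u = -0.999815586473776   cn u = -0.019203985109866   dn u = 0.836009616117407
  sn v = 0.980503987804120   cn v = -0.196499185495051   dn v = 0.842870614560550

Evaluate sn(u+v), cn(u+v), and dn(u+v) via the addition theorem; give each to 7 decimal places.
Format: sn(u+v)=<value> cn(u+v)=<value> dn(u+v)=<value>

m = k² = 0.301199001856
D = 1 − m·sn²u·sn²v = 0.7105376639695441
sn(u+v) = (sn u·cn v·dn v + sn v·cn u·dn u)/D = 0.1498511327692225/0.7105376639695441 = 0.210898225904103
cn(u+v) = (cn u·cn v − sn u·sn v·dn u·dn v)/D = 0.6945562683664136/0.7105376639695441 = 0.9775080246783153
dn(u+v) = (dn u·dn v − m·sn u·sn v·cn u·cn v)/D = 0.7057621690774628/0.7105376639695441 = 0.9932790404587392

sn(u+v)=0.2108982 cn(u+v)=0.9775080 dn(u+v)=0.9932790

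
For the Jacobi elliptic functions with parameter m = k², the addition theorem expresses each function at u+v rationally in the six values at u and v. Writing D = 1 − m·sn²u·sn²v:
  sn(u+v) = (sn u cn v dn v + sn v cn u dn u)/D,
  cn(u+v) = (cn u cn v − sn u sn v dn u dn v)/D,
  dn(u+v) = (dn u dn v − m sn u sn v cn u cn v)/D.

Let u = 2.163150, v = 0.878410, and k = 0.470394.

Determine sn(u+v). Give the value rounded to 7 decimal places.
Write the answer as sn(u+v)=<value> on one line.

sn u = 0.9053943364609632, cn u = -0.4245716612121117, dn u = 0.9047739774348437
sn v = 0.755931803184496, cn v = 0.6546503715222626, dn v = 0.9346436485479808
m = k² = 0.221270515236
D = 1 − m·sn²u·sn²v = 0.8963511880542938
sn(u+v) = (sn u·cn v·dn v + sn v·cn u·dn u)/D = 0.2635942411599122/0.8963511880542938 = 0.2940747384204346

sn(u+v)=0.2940747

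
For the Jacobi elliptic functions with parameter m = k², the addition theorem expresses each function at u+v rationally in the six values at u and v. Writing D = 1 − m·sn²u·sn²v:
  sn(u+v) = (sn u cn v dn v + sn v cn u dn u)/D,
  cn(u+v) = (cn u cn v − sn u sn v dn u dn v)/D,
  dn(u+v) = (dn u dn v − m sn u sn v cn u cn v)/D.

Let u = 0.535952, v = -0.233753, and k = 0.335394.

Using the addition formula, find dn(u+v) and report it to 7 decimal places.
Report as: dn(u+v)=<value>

dn(u+v)=0.9950218

sn u = 0.5083179538034682, cn u = 0.861169471034044, dn u = 0.9853599615482856
sn v = -0.2313997263967883, cn v = 0.972858759853398, dn v = 0.9969837889895631
m = k² = 0.112489135236
D = 1 − m·sn²u·sn²v = 0.9984436503982124
dn(u+v) = (dn u·dn v − m·sn u·sn v·cn u·cn v)/D = 0.9934732038180111/0.9984436503982124 = 0.9950218056089405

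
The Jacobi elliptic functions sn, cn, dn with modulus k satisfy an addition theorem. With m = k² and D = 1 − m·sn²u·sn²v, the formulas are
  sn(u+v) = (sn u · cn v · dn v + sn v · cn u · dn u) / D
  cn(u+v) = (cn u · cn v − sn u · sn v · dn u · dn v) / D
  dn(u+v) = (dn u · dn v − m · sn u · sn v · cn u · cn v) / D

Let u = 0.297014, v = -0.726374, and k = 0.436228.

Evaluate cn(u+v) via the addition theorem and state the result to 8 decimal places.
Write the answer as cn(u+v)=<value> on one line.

sn u = 0.2918860462754355, cn u = 0.9564531018244932, dn u = 0.9918605546313389
sn v = -0.6559731187786531, cn v = 0.7547842522468305, dn v = 0.9581836874545713
m = k² = 0.190294867984
D = 1 − m·sn²u·sn²v = 0.9930236890596578
cn(u+v) = (cn u·cn v − sn u·sn v·dn u·dn v)/D = 0.9038853092032539/0.9930236890596578 = 0.9102353943430963

cn(u+v)=0.91023539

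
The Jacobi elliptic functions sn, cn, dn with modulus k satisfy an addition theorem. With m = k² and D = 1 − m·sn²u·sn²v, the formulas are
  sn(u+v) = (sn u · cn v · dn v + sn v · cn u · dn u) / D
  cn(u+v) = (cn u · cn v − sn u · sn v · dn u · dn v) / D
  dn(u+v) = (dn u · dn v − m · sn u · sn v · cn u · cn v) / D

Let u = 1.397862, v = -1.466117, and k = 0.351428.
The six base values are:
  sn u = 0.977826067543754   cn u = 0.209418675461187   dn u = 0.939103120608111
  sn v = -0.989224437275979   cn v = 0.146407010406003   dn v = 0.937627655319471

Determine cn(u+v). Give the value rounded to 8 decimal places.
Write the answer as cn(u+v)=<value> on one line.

m = k² = 0.123501639184
D = 1 − m·sn²u·sn²v = 0.8844458316593093
cn(u+v) = (cn u·cn v − sn u·sn v·dn u·dn v)/D = 0.8823868219732477/0.8844458316593093 = 0.9976719776244536

cn(u+v)=0.99767198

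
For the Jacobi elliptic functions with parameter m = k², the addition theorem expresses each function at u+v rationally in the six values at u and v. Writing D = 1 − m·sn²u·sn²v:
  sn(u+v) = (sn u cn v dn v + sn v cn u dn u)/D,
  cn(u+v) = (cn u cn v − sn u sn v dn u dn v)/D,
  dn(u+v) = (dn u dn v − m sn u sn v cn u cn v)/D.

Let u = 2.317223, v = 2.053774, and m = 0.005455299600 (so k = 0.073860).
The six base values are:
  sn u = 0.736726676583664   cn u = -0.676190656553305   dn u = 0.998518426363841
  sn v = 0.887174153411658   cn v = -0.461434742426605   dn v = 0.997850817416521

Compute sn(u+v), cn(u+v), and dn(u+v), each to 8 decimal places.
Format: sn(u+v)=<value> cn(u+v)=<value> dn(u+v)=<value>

m = k² = 0.0054552996
D = 1 − m·sn²u·sn²v = 0.9976694997186943
sn(u+v) = (sn u·cn v·dn v + sn v·cn u·dn u)/D = -0.9382307457864041/0.9976694997186943 = -0.9404224004552112
cn(u+v) = (cn u·cn v − sn u·sn v·dn u·dn v)/D = -0.339216005415484/0.9976694997186943 = -0.3400083950758546
dn(u+v) = (dn u·dn v − m·sn u·sn v·cn u·cn v)/D = 0.9952598938327979/0.9976694997186943 = 0.9975847654092103

sn(u+v)=-0.94042240 cn(u+v)=-0.34000840 dn(u+v)=0.99758477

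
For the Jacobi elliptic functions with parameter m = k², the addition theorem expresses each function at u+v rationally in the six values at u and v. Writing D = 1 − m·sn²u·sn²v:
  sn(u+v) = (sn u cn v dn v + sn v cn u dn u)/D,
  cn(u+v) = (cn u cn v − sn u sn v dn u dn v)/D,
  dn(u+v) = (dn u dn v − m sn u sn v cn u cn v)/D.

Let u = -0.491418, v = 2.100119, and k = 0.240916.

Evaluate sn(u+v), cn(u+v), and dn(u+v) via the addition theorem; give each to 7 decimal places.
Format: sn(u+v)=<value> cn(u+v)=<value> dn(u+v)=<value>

sn(u+v)=0.9999032 cn(u+v)=-0.0139140 dn(u+v)=0.9705518

sn u = -0.4709124668486224, cn u = 0.8821799411495055, dn u = 0.9935436671680292
sn v = 0.8813821782770422, cn v = -0.4724039117276827, dn v = 0.9771960498461438
m = k² = 0.058040519056
D = 1 − m·sn²u·sn²v = 0.9900013770073838
sn(u+v) = (sn u·cn v·dn v + sn v·cn u·dn u)/D = 0.9899055404645318/0.9900013770073838 = 0.9999031955459075
cn(u+v) = (cn u·cn v − sn u·sn v·dn u·dn v)/D = -0.0137748841787979/0.9900013770073838 = -0.01391400506980826
dn(u+v) = (dn u·dn v − m·sn u·sn v·cn u·cn v)/D = 0.9608475782054016/0.9900013770073838 = 0.9705517593418814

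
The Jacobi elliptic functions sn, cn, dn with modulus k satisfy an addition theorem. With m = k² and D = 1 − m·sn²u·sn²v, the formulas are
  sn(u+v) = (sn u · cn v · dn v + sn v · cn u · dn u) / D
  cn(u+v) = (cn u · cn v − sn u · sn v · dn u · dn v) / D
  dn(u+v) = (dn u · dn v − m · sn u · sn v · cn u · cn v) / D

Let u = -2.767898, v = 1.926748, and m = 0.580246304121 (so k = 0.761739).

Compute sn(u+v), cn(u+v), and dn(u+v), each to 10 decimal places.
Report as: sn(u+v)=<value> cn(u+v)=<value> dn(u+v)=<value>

sn u = -0.8369654620269922, cn u = -0.5472557129660169, dn u = 0.7704096145073134
sn v = 0.9999991344573594, cn v = 0.001315706856405976, dn v = 0.6478847893988574
m = k² = 0.580246304121
D = 1 − m·sn²u·sn²v = 0.5935316777575507
sn(u+v) = (sn u·cn v·dn v + sn v·cn u·dn u)/D = -0.4223241494463021/0.5935316777575507 = -0.7115444133359561
cn(u+v) = (cn u·cn v − sn u·sn v·dn u·dn v)/D = 0.4170397646461911/0.5935316777575507 = 0.7026411230851708
dn(u+v) = (dn u·dn v − m·sn u·sn v·cn u·cn v)/D = 0.4987869923014307/0.5935316777575507 = 0.8403713078734413

sn(u+v)=-0.7115444133 cn(u+v)=0.7026411231 dn(u+v)=0.8403713079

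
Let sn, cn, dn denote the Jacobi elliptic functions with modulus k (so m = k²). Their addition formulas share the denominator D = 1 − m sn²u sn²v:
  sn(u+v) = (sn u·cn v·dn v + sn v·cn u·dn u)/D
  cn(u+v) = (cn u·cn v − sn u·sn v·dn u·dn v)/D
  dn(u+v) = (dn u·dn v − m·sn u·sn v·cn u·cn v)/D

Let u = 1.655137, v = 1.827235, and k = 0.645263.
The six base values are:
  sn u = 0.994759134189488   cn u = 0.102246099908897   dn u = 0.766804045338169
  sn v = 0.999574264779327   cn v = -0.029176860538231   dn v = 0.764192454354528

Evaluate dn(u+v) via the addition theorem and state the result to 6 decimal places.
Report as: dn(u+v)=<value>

m = k² = 0.416364339169
D = 1 − m·sn²u·sn²v = 0.5883391849311608
dn(u+v) = (dn u·dn v − m·sn u·sn v·cn u·cn v)/D = 0.5872209361715391/0.5883391849311608 = 0.9980993127973406

dn(u+v)=0.998099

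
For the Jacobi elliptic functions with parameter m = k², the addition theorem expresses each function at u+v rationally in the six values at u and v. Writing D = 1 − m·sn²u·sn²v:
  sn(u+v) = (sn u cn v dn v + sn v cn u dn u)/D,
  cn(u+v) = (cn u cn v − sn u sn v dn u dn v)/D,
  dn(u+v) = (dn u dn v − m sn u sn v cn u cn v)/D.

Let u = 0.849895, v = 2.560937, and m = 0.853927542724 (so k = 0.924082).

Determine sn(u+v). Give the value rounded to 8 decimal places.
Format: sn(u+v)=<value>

sn(u+v)=0.90378966

sn u = 0.700003973547016, cn u = 0.7141389479774846, dn u = 0.7626078636376773
sn v = 0.9981252659247377, cn v = -0.06120419530286882, dn v = 0.3863563512649603
m = k² = 0.853927542724
D = 1 − m·sn²u·sn²v = 0.5831381701912559
sn(u+v) = (sn u·cn v·dn v + sn v·cn u·dn u)/D = 0.527034247658047/0.5831381701912559 = 0.9037896584358247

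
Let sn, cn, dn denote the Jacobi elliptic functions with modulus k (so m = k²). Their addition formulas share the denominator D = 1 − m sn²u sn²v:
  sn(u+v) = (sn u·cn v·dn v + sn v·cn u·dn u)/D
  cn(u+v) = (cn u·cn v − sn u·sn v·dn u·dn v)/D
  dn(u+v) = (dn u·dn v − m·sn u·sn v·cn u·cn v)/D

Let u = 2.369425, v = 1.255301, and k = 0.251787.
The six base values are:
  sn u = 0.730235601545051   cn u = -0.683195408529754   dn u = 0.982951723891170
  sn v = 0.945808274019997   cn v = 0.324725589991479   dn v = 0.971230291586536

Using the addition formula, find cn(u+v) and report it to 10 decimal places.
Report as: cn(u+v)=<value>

m = k² = 0.063396693369
D = 1 − m·sn²u·sn²v = 0.9697588132897185
cn(u+v) = (cn u·cn v − sn u·sn v·dn u·dn v)/D = -0.8812078773078184/0.9697588132897185 = -0.9086876708224922

cn(u+v)=-0.9086876708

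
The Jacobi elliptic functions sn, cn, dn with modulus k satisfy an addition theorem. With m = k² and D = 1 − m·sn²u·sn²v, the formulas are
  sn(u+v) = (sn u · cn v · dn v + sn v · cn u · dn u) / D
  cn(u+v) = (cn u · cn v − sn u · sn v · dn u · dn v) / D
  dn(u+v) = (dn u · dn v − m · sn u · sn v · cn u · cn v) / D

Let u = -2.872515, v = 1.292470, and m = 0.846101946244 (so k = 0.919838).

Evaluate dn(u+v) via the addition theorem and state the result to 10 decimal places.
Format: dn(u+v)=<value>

sn u = -0.9798553445295787, cn u = -0.1997085471301133, dn u = 0.433178443532824
sn v = 0.8792532619154289, cn v = 0.4763545962946911, dn v = 0.588124288011763
m = k² = 0.846101946244
D = 1 − m·sn²u·sn²v = 0.3719783697126615
dn(u+v) = (dn u·dn v − m·sn u·sn v·cn u·cn v)/D = 0.185416085864254/0.3719783697126615 = 0.498459321727445

dn(u+v)=0.4984593217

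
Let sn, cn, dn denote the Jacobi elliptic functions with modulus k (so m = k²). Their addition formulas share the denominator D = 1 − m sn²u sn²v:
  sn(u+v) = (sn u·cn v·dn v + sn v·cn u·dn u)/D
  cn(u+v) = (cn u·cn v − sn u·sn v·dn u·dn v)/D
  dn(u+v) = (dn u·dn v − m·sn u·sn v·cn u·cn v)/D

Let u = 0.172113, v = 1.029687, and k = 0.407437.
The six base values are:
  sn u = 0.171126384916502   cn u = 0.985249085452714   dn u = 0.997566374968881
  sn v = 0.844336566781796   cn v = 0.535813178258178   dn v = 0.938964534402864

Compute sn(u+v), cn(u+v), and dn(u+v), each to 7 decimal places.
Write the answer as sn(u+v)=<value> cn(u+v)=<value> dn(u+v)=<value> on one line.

sn(u+v)=0.9191381 cn(u+v)=0.3939355 dn(u+v)=0.9272306

m = k² = 0.166004908969
D = 1 − m·sn²u·sn²v = 0.996534339000502
sn(u+v) = (sn u·cn v·dn v + sn v·cn u·dn u)/D = 0.9159526639702006/0.996534339000502 = 0.9191380849844846
cn(u+v) = (cn u·cn v − sn u·sn v·dn u·dn v)/D = 0.3925702563530001/0.996534339000502 = 0.3939355032629762
dn(u+v) = (dn u·dn v − m·sn u·sn v·cn u·cn v)/D = 0.9240171369707952/0.996534339000502 = 0.9272306039123151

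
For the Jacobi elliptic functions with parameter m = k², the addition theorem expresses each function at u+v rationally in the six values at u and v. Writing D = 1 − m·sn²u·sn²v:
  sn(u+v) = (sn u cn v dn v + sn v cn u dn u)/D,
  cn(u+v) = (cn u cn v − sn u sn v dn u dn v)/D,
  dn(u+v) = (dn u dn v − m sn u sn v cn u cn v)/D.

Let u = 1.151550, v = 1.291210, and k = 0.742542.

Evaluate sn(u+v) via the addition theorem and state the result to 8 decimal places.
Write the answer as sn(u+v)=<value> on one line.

sn u = 0.8646584693485153, cn u = 0.5023601610238242, dn u = 0.7666667618526286
sn v = 0.9124817139762018, cn v = 0.4091174912651047, dn v = 0.7354711898640065
m = k² = 0.551368621764
D = 1 − m·sn²u·sn²v = 0.6567744683400542
sn(u+v) = (sn u·cn v·dn v + sn v·cn u·dn u)/D = 0.6116064531199219/0.6567744683400542 = 0.9312275105116511

sn(u+v)=0.93122751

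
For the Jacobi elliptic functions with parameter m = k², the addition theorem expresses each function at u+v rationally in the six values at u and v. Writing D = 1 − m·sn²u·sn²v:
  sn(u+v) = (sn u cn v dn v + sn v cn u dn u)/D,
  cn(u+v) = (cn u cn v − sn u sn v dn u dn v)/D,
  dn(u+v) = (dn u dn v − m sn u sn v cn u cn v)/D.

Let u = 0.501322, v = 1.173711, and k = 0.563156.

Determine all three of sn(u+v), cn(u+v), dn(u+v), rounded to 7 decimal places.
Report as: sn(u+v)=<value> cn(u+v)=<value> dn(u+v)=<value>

sn u = 0.4750397197269261, cn u = 0.8799643542108757, dn u = 0.9635518999741272
sn v = 0.8952561954853697, cn v = 0.4455517303805043, dn v = 0.8636050730886777
m = k² = 0.317144680336
D = 1 − m·sn²u·sn²v = 0.9426396292858462
sn(u+v) = (sn u·cn v·dn v + sn v·cn u·dn u)/D = 0.9418660945297906/0.9426396292858462 = 0.999179395039182
cn(u+v) = (cn u·cn v − sn u·sn v·dn u·dn v)/D = 0.03818023933079824/0.9426396292858462 = 0.04050353724224813
dn(u+v) = (dn u·dn v − m·sn u·sn v·cn u·cn v)/D = 0.7792475226060584/0.9426396292858462 = 0.8266653537539309

sn(u+v)=0.9991794 cn(u+v)=0.0405035 dn(u+v)=0.8266654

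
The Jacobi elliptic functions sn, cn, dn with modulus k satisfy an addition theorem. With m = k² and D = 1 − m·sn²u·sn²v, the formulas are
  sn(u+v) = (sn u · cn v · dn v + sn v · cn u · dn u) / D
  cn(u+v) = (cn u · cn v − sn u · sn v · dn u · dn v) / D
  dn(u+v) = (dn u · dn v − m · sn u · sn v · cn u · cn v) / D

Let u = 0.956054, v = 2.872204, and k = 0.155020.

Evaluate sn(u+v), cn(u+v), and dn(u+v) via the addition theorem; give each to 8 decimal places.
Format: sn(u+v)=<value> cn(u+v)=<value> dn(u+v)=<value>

sn u = 0.8152390488033497, cn u = 0.5791245922132902, dn u = 0.9919821121344146
sn v = 0.2844451138300838, cn v = -0.9586923266711749, dn v = 0.9990273565120037
m = k² = 0.0240312004
D = 1 − m·sn²u·sn²v = 0.9987077624160253
sn(u+v) = (sn u·cn v·dn v + sn v·cn u·dn u)/D = -0.6173948573026857/0.9987077624160253 = -0.6181937104495053
cn(u+v) = (cn u·cn v − sn u·sn v·dn u·dn v)/D = -0.7850100540032722/0.9987077624160253 = -0.786025786066
dn(u+v) = (dn u·dn v − m·sn u·sn v·cn u·cn v)/D = 0.9941111949967144/0.9987077624160253 = 0.9953974850378743

sn(u+v)=-0.61819371 cn(u+v)=-0.78602579 dn(u+v)=0.99539749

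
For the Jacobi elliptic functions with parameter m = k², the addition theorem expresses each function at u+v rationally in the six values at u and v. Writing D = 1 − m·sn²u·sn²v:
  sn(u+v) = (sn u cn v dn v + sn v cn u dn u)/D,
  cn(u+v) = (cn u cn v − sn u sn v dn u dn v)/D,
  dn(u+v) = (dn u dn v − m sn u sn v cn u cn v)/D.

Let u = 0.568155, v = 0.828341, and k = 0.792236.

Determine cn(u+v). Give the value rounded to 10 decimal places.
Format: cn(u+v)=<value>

sn u = 0.5229482237752947, cn u = 0.8523644497808812, dn u = 0.9101411035059801
sn v = 0.7011959267170294, cn v = 0.712968633500413, dn v = 0.831508081020975
m = k² = 0.627637879696
D = 1 − m·sn²u·sn²v = 0.9156072186547992
cn(u+v) = (cn u·cn v − sn u·sn v·dn u·dn v)/D = 0.3302025407298087/0.9156072186547992 = 0.3606377647556547

cn(u+v)=0.3606377648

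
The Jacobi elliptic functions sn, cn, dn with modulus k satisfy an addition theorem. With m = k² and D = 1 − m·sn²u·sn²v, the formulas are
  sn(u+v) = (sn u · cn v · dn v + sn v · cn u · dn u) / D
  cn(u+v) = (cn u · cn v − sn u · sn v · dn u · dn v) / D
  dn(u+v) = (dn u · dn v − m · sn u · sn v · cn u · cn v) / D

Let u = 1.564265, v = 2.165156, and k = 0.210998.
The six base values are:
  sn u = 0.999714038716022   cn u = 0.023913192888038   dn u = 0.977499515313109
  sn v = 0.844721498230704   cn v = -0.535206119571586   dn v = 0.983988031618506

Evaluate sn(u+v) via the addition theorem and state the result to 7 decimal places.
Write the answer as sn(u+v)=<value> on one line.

m = k² = 0.044520156004
D = 1 − m·sn²u·sn²v = 0.9682506123515576
sn(u+v) = (sn u·cn v·dn v + sn v·cn u·dn u)/D = -0.5067403398812766/0.9682506123515576 = -0.5233565911727888

sn(u+v)=-0.5233566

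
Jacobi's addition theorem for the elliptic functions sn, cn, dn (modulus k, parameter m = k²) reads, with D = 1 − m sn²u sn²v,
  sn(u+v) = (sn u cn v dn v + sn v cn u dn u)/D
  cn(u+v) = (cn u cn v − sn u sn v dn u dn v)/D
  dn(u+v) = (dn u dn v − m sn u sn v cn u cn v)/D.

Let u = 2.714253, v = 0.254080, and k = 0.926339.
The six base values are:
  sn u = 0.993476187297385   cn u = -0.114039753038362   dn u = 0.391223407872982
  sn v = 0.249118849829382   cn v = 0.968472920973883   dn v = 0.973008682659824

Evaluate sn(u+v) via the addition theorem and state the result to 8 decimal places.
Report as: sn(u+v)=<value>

sn(u+v)=0.97639113

m = k² = 0.858103942921
D = 1 − m·sn²u·sn²v = 0.9474384696230721
sn(u+v) = (sn u·cn v·dn v + sn v·cn u·dn u)/D = 0.9250705172258239/0.9474384696230721 = 0.9763911292243105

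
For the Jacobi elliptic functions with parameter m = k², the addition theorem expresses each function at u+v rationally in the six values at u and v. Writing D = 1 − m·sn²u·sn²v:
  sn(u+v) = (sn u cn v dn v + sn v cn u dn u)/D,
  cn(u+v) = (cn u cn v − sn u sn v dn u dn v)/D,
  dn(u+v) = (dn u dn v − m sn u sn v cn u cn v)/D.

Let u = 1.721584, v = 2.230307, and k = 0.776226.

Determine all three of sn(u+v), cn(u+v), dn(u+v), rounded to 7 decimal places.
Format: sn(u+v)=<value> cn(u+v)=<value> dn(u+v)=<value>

sn(u+v)=-0.0472485 cn(u+v)=-0.9988832 dn(u+v)=0.9993272

sn u = 0.9893265518480077, cn u = 0.145715386313633, dn u = 0.6405205951042096
sn v = 0.9844429645052798, cn v = -0.1757044382935629, dn v = 0.6450383200210796
m = k² = 0.602526803076
D = 1 − m·sn²u·sn²v = 0.4284729105383497
sn(u+v) = (sn u·cn v·dn v + sn v·cn u·dn u)/D = -0.02024469857494049/0.4284729105383497 = -0.04724849127452253
cn(u+v) = (cn u·cn v − sn u·sn v·dn u·dn v)/D = -0.4279943775855174/0.4284729105383497 = -0.9988831663774705
dn(u+v) = (dn u·dn v − m·sn u·sn v·cn u·cn v)/D = 0.4281846456474557/0.4284729105383497 = 0.9993272272673394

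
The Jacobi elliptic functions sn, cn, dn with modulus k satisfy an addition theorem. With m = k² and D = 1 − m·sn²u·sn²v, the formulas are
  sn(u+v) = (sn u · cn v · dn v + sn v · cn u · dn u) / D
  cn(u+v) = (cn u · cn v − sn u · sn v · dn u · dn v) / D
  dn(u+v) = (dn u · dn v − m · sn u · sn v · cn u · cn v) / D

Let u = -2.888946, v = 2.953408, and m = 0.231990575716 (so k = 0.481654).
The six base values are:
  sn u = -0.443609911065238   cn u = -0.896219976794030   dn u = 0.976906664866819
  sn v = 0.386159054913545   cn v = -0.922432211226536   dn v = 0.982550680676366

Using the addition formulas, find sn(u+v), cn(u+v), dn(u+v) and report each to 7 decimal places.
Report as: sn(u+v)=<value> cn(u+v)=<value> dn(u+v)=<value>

sn(u+v)=0.0644070 cn(u+v)=0.9979237 dn(u+v)=0.9995187

m = k² = 0.231990575716
D = 1 − m·sn²u·sn²v = 0.9931922238108056
sn(u+v) = (sn u·cn v·dn v + sn v·cn u·dn u)/D = 0.06396857055124343/0.9931922238108056 = 0.06440703925953098
cn(u+v) = (cn u·cn v − sn u·sn v·dn u·dn v)/D = 0.9911300698797731/0.9931922238108056 = 0.9979237111592355
dn(u+v) = (dn u·dn v − m·sn u·sn v·cn u·cn v)/D = 0.9927142051476621/0.9931922238108056 = 0.9995187047867639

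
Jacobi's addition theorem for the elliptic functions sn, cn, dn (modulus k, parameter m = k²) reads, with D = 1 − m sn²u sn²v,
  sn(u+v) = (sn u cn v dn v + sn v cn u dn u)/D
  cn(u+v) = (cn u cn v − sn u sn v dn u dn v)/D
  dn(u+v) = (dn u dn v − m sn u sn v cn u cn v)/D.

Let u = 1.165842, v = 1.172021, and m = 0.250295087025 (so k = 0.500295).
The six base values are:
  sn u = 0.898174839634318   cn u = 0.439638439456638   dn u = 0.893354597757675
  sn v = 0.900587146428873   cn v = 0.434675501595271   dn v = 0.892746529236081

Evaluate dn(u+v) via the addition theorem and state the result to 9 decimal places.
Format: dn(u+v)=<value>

m = k² = 0.250295087025
D = 1 − m·sn²u·sn²v = 0.8362333053153987
dn(u+v) = (dn u·dn v − m·sn u·sn v·cn u·cn v)/D = 0.7588491233195065/0.8362333053153987 = 0.9074610141643359

dn(u+v)=0.907461014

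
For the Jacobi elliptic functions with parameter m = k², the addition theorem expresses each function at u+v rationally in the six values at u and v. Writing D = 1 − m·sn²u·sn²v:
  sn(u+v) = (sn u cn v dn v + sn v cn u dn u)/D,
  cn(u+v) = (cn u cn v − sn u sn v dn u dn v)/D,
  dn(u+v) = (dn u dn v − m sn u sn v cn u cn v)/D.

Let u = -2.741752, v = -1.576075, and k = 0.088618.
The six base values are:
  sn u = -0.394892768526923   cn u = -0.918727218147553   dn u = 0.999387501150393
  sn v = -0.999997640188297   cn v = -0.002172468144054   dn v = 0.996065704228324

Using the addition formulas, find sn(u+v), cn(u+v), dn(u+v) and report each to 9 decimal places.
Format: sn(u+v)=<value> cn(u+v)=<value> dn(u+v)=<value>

m = k² = 0.007853149924
D = 1 − m·sn²u·sn²v = 0.9987753832353775
sn(u+v) = (sn u·cn v·dn v + sn v·cn u·dn u)/D = 0.9190168488472377/0.9987753832353775 = 0.9201436722140924
cn(u+v) = (cn u·cn v − sn u·sn v·dn u·dn v)/D = -0.3911013905522054/0.9987753832353775 = -0.3915809271202632
dn(u+v) = (dn u·dn v − m·sn u·sn v·cn u·cn v)/D = 0.9954494255380393/0.9987753832353775 = 0.9966699642850985

sn(u+v)=0.920143672 cn(u+v)=-0.391580927 dn(u+v)=0.996669964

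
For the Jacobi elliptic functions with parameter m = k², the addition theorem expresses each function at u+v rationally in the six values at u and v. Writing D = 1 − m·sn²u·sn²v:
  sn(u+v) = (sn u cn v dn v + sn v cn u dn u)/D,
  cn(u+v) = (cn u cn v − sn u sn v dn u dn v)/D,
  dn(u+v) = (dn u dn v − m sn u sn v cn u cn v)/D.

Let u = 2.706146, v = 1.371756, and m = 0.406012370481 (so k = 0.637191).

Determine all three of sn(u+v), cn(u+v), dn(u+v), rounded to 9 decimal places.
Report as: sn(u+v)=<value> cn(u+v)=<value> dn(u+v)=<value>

sn u = 0.7316473178091992, cn u = -0.6816833592971188, dn u = 0.8846798359497957
sn v = 0.9493960855212671, cn v = 0.3140813155806868, dn v = 0.7962660116985272
m = k² = 0.406012370481
D = 1 − m·sn²u·sn²v = 0.8040985235759547
sn(u+v) = (sn u·cn v·dn v + sn v·cn u·dn u)/D = -0.3895743994141658/0.8040985235759547 = -0.4844859031473733
cn(u+v) = (cn u·cn v − sn u·sn v·dn u·dn v)/D = -0.7034246391320979/0.8040985235759547 = -0.8747990681587824
dn(u+v) = (dn u·dn v − m·sn u·sn v·cn u·cn v)/D = 0.7648232892790348/0.8040985235759547 = 0.951156191504672

sn(u+v)=-0.484485903 cn(u+v)=-0.874799068 dn(u+v)=0.951156192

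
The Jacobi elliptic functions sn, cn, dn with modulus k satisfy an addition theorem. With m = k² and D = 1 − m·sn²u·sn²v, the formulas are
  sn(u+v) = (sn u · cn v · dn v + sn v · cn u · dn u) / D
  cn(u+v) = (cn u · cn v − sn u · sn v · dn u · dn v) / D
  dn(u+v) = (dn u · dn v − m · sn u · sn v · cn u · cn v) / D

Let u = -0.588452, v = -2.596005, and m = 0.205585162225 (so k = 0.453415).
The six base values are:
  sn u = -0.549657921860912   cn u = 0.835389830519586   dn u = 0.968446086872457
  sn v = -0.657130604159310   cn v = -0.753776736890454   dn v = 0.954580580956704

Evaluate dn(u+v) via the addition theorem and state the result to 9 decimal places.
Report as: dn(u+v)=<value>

dn(u+v)=0.997986426

m = k² = 0.205585162225
D = 1 − m·sn²u·sn²v = 0.9731786806169851
dn(u+v) = (dn u·dn v − m·sn u·sn v·cn u·cn v)/D = 0.971219113753969/0.9731786806169851 = 0.9979864264373592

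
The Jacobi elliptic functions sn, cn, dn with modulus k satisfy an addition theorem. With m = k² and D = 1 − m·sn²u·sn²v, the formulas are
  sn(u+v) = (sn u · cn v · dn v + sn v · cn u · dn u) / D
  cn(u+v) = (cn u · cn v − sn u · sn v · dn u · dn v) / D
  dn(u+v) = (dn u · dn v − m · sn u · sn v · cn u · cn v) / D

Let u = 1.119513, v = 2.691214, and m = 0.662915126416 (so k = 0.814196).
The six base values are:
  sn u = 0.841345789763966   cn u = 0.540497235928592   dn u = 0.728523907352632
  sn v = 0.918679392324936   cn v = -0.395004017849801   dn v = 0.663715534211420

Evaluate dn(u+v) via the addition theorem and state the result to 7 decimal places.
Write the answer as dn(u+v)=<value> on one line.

m = k² = 0.662915126416
D = 1 − m·sn²u·sn²v = 0.6039637593319854
dn(u+v) = (dn u·dn v − m·sn u·sn v·cn u·cn v)/D = 0.5929261096638031/0.6039637593319854 = 0.9817246490412098

dn(u+v)=0.9817246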